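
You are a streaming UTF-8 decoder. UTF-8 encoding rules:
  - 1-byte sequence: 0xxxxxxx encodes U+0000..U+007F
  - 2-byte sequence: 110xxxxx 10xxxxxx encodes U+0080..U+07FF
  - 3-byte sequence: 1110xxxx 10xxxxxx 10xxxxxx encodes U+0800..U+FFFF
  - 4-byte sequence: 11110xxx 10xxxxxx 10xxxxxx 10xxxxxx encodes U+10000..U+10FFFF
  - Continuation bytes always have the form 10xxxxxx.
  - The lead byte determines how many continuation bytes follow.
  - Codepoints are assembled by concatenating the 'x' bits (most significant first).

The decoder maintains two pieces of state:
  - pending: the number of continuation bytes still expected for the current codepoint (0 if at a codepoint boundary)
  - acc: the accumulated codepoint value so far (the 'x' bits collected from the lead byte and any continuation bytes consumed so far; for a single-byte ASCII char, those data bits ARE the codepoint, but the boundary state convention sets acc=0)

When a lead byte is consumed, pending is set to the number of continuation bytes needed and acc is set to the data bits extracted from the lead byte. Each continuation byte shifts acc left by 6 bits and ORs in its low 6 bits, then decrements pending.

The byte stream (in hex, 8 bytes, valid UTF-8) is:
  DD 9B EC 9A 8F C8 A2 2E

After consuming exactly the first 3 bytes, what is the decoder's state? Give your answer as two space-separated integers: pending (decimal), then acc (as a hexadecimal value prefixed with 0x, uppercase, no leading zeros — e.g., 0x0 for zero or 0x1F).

Answer: 2 0xC

Derivation:
Byte[0]=DD: 2-byte lead. pending=1, acc=0x1D
Byte[1]=9B: continuation. acc=(acc<<6)|0x1B=0x75B, pending=0
Byte[2]=EC: 3-byte lead. pending=2, acc=0xC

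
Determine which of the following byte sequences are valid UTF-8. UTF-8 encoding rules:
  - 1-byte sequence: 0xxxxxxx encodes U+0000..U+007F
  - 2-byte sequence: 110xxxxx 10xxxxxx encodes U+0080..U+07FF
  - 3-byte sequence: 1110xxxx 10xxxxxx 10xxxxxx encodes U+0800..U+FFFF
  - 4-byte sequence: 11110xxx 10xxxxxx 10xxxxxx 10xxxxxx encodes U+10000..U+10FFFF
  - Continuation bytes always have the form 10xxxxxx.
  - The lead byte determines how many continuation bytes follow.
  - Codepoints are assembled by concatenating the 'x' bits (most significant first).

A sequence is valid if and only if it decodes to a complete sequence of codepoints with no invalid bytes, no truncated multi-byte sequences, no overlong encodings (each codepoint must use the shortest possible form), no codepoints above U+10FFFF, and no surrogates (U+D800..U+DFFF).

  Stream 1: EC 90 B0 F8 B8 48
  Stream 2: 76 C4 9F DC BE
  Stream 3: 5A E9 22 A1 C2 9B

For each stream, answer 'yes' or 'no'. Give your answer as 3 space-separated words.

Stream 1: error at byte offset 3. INVALID
Stream 2: decodes cleanly. VALID
Stream 3: error at byte offset 2. INVALID

Answer: no yes no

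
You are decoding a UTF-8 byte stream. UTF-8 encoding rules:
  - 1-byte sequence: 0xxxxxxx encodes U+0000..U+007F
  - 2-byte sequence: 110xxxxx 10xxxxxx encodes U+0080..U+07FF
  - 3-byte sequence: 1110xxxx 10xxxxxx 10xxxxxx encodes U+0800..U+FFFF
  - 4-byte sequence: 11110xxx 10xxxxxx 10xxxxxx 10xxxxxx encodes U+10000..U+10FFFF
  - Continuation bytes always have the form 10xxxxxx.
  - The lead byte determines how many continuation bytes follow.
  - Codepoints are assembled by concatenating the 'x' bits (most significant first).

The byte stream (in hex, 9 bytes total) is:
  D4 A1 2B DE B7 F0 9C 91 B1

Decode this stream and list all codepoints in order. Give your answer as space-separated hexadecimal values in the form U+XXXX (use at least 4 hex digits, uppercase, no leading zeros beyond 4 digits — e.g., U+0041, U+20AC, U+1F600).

Answer: U+0521 U+002B U+07B7 U+1C471

Derivation:
Byte[0]=D4: 2-byte lead, need 1 cont bytes. acc=0x14
Byte[1]=A1: continuation. acc=(acc<<6)|0x21=0x521
Completed: cp=U+0521 (starts at byte 0)
Byte[2]=2B: 1-byte ASCII. cp=U+002B
Byte[3]=DE: 2-byte lead, need 1 cont bytes. acc=0x1E
Byte[4]=B7: continuation. acc=(acc<<6)|0x37=0x7B7
Completed: cp=U+07B7 (starts at byte 3)
Byte[5]=F0: 4-byte lead, need 3 cont bytes. acc=0x0
Byte[6]=9C: continuation. acc=(acc<<6)|0x1C=0x1C
Byte[7]=91: continuation. acc=(acc<<6)|0x11=0x711
Byte[8]=B1: continuation. acc=(acc<<6)|0x31=0x1C471
Completed: cp=U+1C471 (starts at byte 5)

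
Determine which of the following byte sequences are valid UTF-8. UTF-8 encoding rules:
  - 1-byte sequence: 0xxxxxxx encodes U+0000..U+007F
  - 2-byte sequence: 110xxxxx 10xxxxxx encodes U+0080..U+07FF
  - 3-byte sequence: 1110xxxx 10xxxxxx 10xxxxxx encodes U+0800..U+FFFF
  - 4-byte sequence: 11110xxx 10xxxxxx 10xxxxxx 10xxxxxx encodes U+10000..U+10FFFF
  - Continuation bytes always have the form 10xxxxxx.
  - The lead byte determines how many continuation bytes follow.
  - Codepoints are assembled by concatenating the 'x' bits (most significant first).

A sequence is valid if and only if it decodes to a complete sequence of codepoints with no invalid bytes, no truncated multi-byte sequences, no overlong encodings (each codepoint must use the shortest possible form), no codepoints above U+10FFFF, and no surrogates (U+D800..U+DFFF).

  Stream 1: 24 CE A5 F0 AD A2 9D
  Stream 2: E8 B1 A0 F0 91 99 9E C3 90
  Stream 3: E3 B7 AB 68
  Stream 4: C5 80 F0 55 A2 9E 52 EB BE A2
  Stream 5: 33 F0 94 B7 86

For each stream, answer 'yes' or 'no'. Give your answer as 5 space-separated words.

Stream 1: decodes cleanly. VALID
Stream 2: decodes cleanly. VALID
Stream 3: decodes cleanly. VALID
Stream 4: error at byte offset 3. INVALID
Stream 5: decodes cleanly. VALID

Answer: yes yes yes no yes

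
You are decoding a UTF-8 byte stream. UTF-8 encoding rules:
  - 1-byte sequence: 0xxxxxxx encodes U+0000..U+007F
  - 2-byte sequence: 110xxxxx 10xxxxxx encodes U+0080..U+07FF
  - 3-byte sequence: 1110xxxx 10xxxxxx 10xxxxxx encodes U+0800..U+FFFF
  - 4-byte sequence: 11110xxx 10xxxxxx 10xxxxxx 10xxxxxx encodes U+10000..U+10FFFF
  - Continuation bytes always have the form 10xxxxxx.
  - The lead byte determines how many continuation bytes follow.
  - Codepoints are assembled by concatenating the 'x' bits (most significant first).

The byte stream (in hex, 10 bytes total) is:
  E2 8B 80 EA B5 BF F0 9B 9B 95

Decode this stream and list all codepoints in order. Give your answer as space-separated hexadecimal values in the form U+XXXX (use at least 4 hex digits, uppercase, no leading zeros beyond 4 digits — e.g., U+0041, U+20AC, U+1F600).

Byte[0]=E2: 3-byte lead, need 2 cont bytes. acc=0x2
Byte[1]=8B: continuation. acc=(acc<<6)|0x0B=0x8B
Byte[2]=80: continuation. acc=(acc<<6)|0x00=0x22C0
Completed: cp=U+22C0 (starts at byte 0)
Byte[3]=EA: 3-byte lead, need 2 cont bytes. acc=0xA
Byte[4]=B5: continuation. acc=(acc<<6)|0x35=0x2B5
Byte[5]=BF: continuation. acc=(acc<<6)|0x3F=0xAD7F
Completed: cp=U+AD7F (starts at byte 3)
Byte[6]=F0: 4-byte lead, need 3 cont bytes. acc=0x0
Byte[7]=9B: continuation. acc=(acc<<6)|0x1B=0x1B
Byte[8]=9B: continuation. acc=(acc<<6)|0x1B=0x6DB
Byte[9]=95: continuation. acc=(acc<<6)|0x15=0x1B6D5
Completed: cp=U+1B6D5 (starts at byte 6)

Answer: U+22C0 U+AD7F U+1B6D5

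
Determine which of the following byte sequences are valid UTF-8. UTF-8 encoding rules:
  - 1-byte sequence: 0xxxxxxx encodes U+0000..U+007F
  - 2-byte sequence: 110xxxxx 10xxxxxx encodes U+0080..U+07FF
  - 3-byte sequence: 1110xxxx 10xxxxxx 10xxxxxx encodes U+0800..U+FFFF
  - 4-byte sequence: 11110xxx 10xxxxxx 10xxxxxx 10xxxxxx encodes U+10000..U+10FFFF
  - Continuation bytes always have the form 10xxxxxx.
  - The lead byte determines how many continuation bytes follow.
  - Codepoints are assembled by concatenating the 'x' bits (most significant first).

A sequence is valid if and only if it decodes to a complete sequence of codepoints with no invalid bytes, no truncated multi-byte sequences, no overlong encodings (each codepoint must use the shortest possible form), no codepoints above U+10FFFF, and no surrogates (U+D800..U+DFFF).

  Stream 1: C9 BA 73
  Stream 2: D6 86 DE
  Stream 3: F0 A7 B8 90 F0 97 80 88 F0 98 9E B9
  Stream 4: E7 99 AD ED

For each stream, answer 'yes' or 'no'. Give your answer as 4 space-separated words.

Answer: yes no yes no

Derivation:
Stream 1: decodes cleanly. VALID
Stream 2: error at byte offset 3. INVALID
Stream 3: decodes cleanly. VALID
Stream 4: error at byte offset 4. INVALID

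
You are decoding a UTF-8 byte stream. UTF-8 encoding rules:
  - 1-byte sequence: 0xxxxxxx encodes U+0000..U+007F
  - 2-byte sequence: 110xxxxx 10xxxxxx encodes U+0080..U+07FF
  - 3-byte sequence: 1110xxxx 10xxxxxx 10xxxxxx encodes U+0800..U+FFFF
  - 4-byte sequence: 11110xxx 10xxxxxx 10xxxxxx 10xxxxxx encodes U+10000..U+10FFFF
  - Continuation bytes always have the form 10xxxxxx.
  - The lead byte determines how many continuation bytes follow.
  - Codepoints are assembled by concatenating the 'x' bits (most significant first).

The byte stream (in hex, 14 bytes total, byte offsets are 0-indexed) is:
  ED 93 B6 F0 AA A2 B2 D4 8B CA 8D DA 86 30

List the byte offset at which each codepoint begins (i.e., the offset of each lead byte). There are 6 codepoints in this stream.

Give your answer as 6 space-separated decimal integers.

Byte[0]=ED: 3-byte lead, need 2 cont bytes. acc=0xD
Byte[1]=93: continuation. acc=(acc<<6)|0x13=0x353
Byte[2]=B6: continuation. acc=(acc<<6)|0x36=0xD4F6
Completed: cp=U+D4F6 (starts at byte 0)
Byte[3]=F0: 4-byte lead, need 3 cont bytes. acc=0x0
Byte[4]=AA: continuation. acc=(acc<<6)|0x2A=0x2A
Byte[5]=A2: continuation. acc=(acc<<6)|0x22=0xAA2
Byte[6]=B2: continuation. acc=(acc<<6)|0x32=0x2A8B2
Completed: cp=U+2A8B2 (starts at byte 3)
Byte[7]=D4: 2-byte lead, need 1 cont bytes. acc=0x14
Byte[8]=8B: continuation. acc=(acc<<6)|0x0B=0x50B
Completed: cp=U+050B (starts at byte 7)
Byte[9]=CA: 2-byte lead, need 1 cont bytes. acc=0xA
Byte[10]=8D: continuation. acc=(acc<<6)|0x0D=0x28D
Completed: cp=U+028D (starts at byte 9)
Byte[11]=DA: 2-byte lead, need 1 cont bytes. acc=0x1A
Byte[12]=86: continuation. acc=(acc<<6)|0x06=0x686
Completed: cp=U+0686 (starts at byte 11)
Byte[13]=30: 1-byte ASCII. cp=U+0030

Answer: 0 3 7 9 11 13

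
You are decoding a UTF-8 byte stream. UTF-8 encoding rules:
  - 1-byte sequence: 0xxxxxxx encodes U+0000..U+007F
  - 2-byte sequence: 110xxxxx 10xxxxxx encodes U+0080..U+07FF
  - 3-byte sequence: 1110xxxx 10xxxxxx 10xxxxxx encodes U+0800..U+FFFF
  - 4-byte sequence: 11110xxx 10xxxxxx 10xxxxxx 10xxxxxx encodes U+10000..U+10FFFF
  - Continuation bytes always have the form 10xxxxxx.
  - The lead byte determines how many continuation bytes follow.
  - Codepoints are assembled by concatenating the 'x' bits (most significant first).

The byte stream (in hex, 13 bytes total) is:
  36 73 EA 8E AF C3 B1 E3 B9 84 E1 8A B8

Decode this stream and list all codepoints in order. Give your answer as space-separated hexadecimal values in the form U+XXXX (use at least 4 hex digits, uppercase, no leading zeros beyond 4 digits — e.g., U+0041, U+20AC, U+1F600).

Byte[0]=36: 1-byte ASCII. cp=U+0036
Byte[1]=73: 1-byte ASCII. cp=U+0073
Byte[2]=EA: 3-byte lead, need 2 cont bytes. acc=0xA
Byte[3]=8E: continuation. acc=(acc<<6)|0x0E=0x28E
Byte[4]=AF: continuation. acc=(acc<<6)|0x2F=0xA3AF
Completed: cp=U+A3AF (starts at byte 2)
Byte[5]=C3: 2-byte lead, need 1 cont bytes. acc=0x3
Byte[6]=B1: continuation. acc=(acc<<6)|0x31=0xF1
Completed: cp=U+00F1 (starts at byte 5)
Byte[7]=E3: 3-byte lead, need 2 cont bytes. acc=0x3
Byte[8]=B9: continuation. acc=(acc<<6)|0x39=0xF9
Byte[9]=84: continuation. acc=(acc<<6)|0x04=0x3E44
Completed: cp=U+3E44 (starts at byte 7)
Byte[10]=E1: 3-byte lead, need 2 cont bytes. acc=0x1
Byte[11]=8A: continuation. acc=(acc<<6)|0x0A=0x4A
Byte[12]=B8: continuation. acc=(acc<<6)|0x38=0x12B8
Completed: cp=U+12B8 (starts at byte 10)

Answer: U+0036 U+0073 U+A3AF U+00F1 U+3E44 U+12B8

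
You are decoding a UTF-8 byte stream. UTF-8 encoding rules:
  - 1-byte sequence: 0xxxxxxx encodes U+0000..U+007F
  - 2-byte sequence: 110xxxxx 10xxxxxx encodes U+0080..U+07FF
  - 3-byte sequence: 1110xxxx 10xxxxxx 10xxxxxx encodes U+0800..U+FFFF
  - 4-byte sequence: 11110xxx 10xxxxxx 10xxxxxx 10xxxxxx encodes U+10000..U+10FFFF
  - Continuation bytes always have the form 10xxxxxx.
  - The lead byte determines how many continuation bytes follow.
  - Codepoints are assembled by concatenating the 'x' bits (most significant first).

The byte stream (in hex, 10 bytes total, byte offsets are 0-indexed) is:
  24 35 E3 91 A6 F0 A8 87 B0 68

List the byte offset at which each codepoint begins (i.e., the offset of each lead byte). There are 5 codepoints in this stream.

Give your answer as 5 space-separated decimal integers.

Byte[0]=24: 1-byte ASCII. cp=U+0024
Byte[1]=35: 1-byte ASCII. cp=U+0035
Byte[2]=E3: 3-byte lead, need 2 cont bytes. acc=0x3
Byte[3]=91: continuation. acc=(acc<<6)|0x11=0xD1
Byte[4]=A6: continuation. acc=(acc<<6)|0x26=0x3466
Completed: cp=U+3466 (starts at byte 2)
Byte[5]=F0: 4-byte lead, need 3 cont bytes. acc=0x0
Byte[6]=A8: continuation. acc=(acc<<6)|0x28=0x28
Byte[7]=87: continuation. acc=(acc<<6)|0x07=0xA07
Byte[8]=B0: continuation. acc=(acc<<6)|0x30=0x281F0
Completed: cp=U+281F0 (starts at byte 5)
Byte[9]=68: 1-byte ASCII. cp=U+0068

Answer: 0 1 2 5 9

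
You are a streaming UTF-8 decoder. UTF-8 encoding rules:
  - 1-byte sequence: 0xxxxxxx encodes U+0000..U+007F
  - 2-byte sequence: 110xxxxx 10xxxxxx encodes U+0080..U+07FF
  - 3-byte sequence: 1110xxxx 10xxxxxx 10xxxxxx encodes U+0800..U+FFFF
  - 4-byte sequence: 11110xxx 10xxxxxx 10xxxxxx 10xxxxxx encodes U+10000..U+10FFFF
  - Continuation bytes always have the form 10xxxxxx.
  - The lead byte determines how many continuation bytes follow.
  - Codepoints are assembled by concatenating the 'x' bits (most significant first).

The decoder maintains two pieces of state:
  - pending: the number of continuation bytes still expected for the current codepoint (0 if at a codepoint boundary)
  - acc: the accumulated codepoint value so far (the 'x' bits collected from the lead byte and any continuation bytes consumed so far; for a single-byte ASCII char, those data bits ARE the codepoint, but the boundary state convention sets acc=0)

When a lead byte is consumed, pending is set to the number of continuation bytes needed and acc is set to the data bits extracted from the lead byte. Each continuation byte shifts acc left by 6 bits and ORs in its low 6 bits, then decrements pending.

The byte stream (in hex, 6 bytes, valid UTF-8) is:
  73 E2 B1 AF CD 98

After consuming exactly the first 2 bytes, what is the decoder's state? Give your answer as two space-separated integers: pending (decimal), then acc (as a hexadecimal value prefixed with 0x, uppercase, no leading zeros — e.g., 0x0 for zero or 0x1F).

Answer: 2 0x2

Derivation:
Byte[0]=73: 1-byte. pending=0, acc=0x0
Byte[1]=E2: 3-byte lead. pending=2, acc=0x2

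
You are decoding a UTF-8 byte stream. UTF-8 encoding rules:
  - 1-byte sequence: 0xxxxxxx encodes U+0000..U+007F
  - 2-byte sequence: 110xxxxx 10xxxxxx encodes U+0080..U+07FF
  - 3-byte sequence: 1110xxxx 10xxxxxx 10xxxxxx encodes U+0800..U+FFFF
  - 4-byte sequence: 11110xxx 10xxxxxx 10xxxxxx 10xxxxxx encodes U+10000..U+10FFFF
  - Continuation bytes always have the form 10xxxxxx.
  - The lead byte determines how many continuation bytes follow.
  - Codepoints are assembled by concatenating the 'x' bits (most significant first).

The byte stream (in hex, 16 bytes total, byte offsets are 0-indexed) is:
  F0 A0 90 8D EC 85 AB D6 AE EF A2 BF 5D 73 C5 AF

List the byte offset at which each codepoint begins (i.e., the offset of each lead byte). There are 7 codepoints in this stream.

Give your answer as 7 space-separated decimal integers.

Answer: 0 4 7 9 12 13 14

Derivation:
Byte[0]=F0: 4-byte lead, need 3 cont bytes. acc=0x0
Byte[1]=A0: continuation. acc=(acc<<6)|0x20=0x20
Byte[2]=90: continuation. acc=(acc<<6)|0x10=0x810
Byte[3]=8D: continuation. acc=(acc<<6)|0x0D=0x2040D
Completed: cp=U+2040D (starts at byte 0)
Byte[4]=EC: 3-byte lead, need 2 cont bytes. acc=0xC
Byte[5]=85: continuation. acc=(acc<<6)|0x05=0x305
Byte[6]=AB: continuation. acc=(acc<<6)|0x2B=0xC16B
Completed: cp=U+C16B (starts at byte 4)
Byte[7]=D6: 2-byte lead, need 1 cont bytes. acc=0x16
Byte[8]=AE: continuation. acc=(acc<<6)|0x2E=0x5AE
Completed: cp=U+05AE (starts at byte 7)
Byte[9]=EF: 3-byte lead, need 2 cont bytes. acc=0xF
Byte[10]=A2: continuation. acc=(acc<<6)|0x22=0x3E2
Byte[11]=BF: continuation. acc=(acc<<6)|0x3F=0xF8BF
Completed: cp=U+F8BF (starts at byte 9)
Byte[12]=5D: 1-byte ASCII. cp=U+005D
Byte[13]=73: 1-byte ASCII. cp=U+0073
Byte[14]=C5: 2-byte lead, need 1 cont bytes. acc=0x5
Byte[15]=AF: continuation. acc=(acc<<6)|0x2F=0x16F
Completed: cp=U+016F (starts at byte 14)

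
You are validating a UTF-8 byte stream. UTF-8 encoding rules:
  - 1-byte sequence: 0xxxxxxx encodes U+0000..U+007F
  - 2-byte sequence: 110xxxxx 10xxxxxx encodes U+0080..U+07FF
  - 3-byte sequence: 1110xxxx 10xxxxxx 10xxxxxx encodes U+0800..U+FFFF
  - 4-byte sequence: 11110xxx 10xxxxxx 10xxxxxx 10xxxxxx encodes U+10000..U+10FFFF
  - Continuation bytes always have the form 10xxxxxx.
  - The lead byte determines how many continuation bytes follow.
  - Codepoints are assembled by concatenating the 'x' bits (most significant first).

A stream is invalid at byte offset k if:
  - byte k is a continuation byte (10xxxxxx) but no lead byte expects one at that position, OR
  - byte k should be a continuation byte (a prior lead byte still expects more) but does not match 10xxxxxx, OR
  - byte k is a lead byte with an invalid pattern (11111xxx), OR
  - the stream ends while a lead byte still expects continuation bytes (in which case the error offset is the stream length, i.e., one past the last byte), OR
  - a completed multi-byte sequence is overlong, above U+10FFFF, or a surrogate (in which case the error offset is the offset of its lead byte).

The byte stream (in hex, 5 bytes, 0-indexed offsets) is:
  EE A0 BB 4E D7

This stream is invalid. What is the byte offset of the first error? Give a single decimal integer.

Answer: 5

Derivation:
Byte[0]=EE: 3-byte lead, need 2 cont bytes. acc=0xE
Byte[1]=A0: continuation. acc=(acc<<6)|0x20=0x3A0
Byte[2]=BB: continuation. acc=(acc<<6)|0x3B=0xE83B
Completed: cp=U+E83B (starts at byte 0)
Byte[3]=4E: 1-byte ASCII. cp=U+004E
Byte[4]=D7: 2-byte lead, need 1 cont bytes. acc=0x17
Byte[5]: stream ended, expected continuation. INVALID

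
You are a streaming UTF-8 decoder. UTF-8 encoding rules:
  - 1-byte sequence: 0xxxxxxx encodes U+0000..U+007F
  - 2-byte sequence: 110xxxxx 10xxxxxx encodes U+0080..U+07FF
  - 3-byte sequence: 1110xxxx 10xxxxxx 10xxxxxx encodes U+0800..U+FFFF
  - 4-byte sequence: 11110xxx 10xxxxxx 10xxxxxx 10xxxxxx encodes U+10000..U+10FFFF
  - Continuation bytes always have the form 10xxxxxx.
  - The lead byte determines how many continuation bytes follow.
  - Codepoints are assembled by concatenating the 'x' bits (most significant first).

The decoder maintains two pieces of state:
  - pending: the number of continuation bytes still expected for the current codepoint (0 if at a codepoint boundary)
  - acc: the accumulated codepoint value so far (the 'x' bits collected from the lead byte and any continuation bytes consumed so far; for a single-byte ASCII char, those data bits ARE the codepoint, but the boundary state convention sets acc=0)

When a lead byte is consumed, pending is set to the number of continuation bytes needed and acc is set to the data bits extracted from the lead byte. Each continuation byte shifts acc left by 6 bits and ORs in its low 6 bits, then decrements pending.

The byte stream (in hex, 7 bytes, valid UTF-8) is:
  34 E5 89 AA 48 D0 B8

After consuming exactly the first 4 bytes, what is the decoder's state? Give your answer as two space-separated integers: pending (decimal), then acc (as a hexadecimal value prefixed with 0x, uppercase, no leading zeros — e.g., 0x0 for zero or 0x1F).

Answer: 0 0x526A

Derivation:
Byte[0]=34: 1-byte. pending=0, acc=0x0
Byte[1]=E5: 3-byte lead. pending=2, acc=0x5
Byte[2]=89: continuation. acc=(acc<<6)|0x09=0x149, pending=1
Byte[3]=AA: continuation. acc=(acc<<6)|0x2A=0x526A, pending=0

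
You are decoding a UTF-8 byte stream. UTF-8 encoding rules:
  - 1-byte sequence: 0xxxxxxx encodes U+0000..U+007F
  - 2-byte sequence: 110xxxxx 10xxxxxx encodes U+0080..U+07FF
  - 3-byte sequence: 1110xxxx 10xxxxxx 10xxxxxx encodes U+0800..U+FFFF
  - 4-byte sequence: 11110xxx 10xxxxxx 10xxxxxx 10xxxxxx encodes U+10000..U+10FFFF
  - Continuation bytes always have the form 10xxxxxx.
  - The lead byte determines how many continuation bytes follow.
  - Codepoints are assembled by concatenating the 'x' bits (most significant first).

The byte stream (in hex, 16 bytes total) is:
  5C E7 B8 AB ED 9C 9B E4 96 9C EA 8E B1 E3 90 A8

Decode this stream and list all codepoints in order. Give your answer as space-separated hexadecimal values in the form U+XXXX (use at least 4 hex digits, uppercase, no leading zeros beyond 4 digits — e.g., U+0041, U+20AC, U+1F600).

Answer: U+005C U+7E2B U+D71B U+459C U+A3B1 U+3428

Derivation:
Byte[0]=5C: 1-byte ASCII. cp=U+005C
Byte[1]=E7: 3-byte lead, need 2 cont bytes. acc=0x7
Byte[2]=B8: continuation. acc=(acc<<6)|0x38=0x1F8
Byte[3]=AB: continuation. acc=(acc<<6)|0x2B=0x7E2B
Completed: cp=U+7E2B (starts at byte 1)
Byte[4]=ED: 3-byte lead, need 2 cont bytes. acc=0xD
Byte[5]=9C: continuation. acc=(acc<<6)|0x1C=0x35C
Byte[6]=9B: continuation. acc=(acc<<6)|0x1B=0xD71B
Completed: cp=U+D71B (starts at byte 4)
Byte[7]=E4: 3-byte lead, need 2 cont bytes. acc=0x4
Byte[8]=96: continuation. acc=(acc<<6)|0x16=0x116
Byte[9]=9C: continuation. acc=(acc<<6)|0x1C=0x459C
Completed: cp=U+459C (starts at byte 7)
Byte[10]=EA: 3-byte lead, need 2 cont bytes. acc=0xA
Byte[11]=8E: continuation. acc=(acc<<6)|0x0E=0x28E
Byte[12]=B1: continuation. acc=(acc<<6)|0x31=0xA3B1
Completed: cp=U+A3B1 (starts at byte 10)
Byte[13]=E3: 3-byte lead, need 2 cont bytes. acc=0x3
Byte[14]=90: continuation. acc=(acc<<6)|0x10=0xD0
Byte[15]=A8: continuation. acc=(acc<<6)|0x28=0x3428
Completed: cp=U+3428 (starts at byte 13)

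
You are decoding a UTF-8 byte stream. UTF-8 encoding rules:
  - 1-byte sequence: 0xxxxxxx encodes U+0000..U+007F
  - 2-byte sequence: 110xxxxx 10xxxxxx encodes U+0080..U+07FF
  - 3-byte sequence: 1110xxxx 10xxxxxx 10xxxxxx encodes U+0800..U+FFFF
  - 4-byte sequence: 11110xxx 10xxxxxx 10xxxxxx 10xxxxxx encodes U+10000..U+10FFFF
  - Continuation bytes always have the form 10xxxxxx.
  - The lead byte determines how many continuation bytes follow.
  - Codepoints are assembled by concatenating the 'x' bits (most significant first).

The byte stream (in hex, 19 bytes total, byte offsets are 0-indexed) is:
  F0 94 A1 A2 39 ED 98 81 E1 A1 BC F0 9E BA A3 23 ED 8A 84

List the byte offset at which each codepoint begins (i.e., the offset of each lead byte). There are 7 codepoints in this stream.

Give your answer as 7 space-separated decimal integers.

Byte[0]=F0: 4-byte lead, need 3 cont bytes. acc=0x0
Byte[1]=94: continuation. acc=(acc<<6)|0x14=0x14
Byte[2]=A1: continuation. acc=(acc<<6)|0x21=0x521
Byte[3]=A2: continuation. acc=(acc<<6)|0x22=0x14862
Completed: cp=U+14862 (starts at byte 0)
Byte[4]=39: 1-byte ASCII. cp=U+0039
Byte[5]=ED: 3-byte lead, need 2 cont bytes. acc=0xD
Byte[6]=98: continuation. acc=(acc<<6)|0x18=0x358
Byte[7]=81: continuation. acc=(acc<<6)|0x01=0xD601
Completed: cp=U+D601 (starts at byte 5)
Byte[8]=E1: 3-byte lead, need 2 cont bytes. acc=0x1
Byte[9]=A1: continuation. acc=(acc<<6)|0x21=0x61
Byte[10]=BC: continuation. acc=(acc<<6)|0x3C=0x187C
Completed: cp=U+187C (starts at byte 8)
Byte[11]=F0: 4-byte lead, need 3 cont bytes. acc=0x0
Byte[12]=9E: continuation. acc=(acc<<6)|0x1E=0x1E
Byte[13]=BA: continuation. acc=(acc<<6)|0x3A=0x7BA
Byte[14]=A3: continuation. acc=(acc<<6)|0x23=0x1EEA3
Completed: cp=U+1EEA3 (starts at byte 11)
Byte[15]=23: 1-byte ASCII. cp=U+0023
Byte[16]=ED: 3-byte lead, need 2 cont bytes. acc=0xD
Byte[17]=8A: continuation. acc=(acc<<6)|0x0A=0x34A
Byte[18]=84: continuation. acc=(acc<<6)|0x04=0xD284
Completed: cp=U+D284 (starts at byte 16)

Answer: 0 4 5 8 11 15 16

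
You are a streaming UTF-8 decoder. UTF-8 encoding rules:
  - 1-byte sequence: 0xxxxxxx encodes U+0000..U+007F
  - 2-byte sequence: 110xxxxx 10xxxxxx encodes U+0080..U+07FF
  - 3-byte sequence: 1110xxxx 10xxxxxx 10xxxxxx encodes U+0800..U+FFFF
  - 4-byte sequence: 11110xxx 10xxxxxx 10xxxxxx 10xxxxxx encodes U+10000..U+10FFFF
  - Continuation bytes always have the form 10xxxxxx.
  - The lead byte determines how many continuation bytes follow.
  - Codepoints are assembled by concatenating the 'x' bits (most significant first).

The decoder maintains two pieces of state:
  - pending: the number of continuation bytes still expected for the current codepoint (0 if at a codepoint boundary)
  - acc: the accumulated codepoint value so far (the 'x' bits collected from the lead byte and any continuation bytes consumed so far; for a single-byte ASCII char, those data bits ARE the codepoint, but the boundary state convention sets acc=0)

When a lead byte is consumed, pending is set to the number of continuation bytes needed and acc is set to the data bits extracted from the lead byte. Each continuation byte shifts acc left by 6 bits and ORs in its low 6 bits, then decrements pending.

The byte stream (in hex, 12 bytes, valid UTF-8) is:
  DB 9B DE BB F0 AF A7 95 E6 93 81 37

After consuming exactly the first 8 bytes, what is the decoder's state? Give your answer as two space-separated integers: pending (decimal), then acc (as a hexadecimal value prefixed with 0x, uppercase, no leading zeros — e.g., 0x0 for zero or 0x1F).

Answer: 0 0x2F9D5

Derivation:
Byte[0]=DB: 2-byte lead. pending=1, acc=0x1B
Byte[1]=9B: continuation. acc=(acc<<6)|0x1B=0x6DB, pending=0
Byte[2]=DE: 2-byte lead. pending=1, acc=0x1E
Byte[3]=BB: continuation. acc=(acc<<6)|0x3B=0x7BB, pending=0
Byte[4]=F0: 4-byte lead. pending=3, acc=0x0
Byte[5]=AF: continuation. acc=(acc<<6)|0x2F=0x2F, pending=2
Byte[6]=A7: continuation. acc=(acc<<6)|0x27=0xBE7, pending=1
Byte[7]=95: continuation. acc=(acc<<6)|0x15=0x2F9D5, pending=0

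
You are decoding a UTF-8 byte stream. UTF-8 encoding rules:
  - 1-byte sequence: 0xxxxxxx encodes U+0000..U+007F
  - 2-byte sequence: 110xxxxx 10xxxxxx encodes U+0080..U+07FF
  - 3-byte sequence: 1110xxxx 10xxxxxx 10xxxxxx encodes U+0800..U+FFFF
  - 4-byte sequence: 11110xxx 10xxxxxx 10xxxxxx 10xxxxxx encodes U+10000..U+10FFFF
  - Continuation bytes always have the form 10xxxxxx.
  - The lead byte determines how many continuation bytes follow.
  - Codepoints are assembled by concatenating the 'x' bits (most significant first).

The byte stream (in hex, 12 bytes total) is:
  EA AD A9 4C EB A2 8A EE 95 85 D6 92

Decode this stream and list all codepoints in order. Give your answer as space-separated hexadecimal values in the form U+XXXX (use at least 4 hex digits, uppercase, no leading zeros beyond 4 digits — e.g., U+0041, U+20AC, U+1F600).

Answer: U+AB69 U+004C U+B88A U+E545 U+0592

Derivation:
Byte[0]=EA: 3-byte lead, need 2 cont bytes. acc=0xA
Byte[1]=AD: continuation. acc=(acc<<6)|0x2D=0x2AD
Byte[2]=A9: continuation. acc=(acc<<6)|0x29=0xAB69
Completed: cp=U+AB69 (starts at byte 0)
Byte[3]=4C: 1-byte ASCII. cp=U+004C
Byte[4]=EB: 3-byte lead, need 2 cont bytes. acc=0xB
Byte[5]=A2: continuation. acc=(acc<<6)|0x22=0x2E2
Byte[6]=8A: continuation. acc=(acc<<6)|0x0A=0xB88A
Completed: cp=U+B88A (starts at byte 4)
Byte[7]=EE: 3-byte lead, need 2 cont bytes. acc=0xE
Byte[8]=95: continuation. acc=(acc<<6)|0x15=0x395
Byte[9]=85: continuation. acc=(acc<<6)|0x05=0xE545
Completed: cp=U+E545 (starts at byte 7)
Byte[10]=D6: 2-byte lead, need 1 cont bytes. acc=0x16
Byte[11]=92: continuation. acc=(acc<<6)|0x12=0x592
Completed: cp=U+0592 (starts at byte 10)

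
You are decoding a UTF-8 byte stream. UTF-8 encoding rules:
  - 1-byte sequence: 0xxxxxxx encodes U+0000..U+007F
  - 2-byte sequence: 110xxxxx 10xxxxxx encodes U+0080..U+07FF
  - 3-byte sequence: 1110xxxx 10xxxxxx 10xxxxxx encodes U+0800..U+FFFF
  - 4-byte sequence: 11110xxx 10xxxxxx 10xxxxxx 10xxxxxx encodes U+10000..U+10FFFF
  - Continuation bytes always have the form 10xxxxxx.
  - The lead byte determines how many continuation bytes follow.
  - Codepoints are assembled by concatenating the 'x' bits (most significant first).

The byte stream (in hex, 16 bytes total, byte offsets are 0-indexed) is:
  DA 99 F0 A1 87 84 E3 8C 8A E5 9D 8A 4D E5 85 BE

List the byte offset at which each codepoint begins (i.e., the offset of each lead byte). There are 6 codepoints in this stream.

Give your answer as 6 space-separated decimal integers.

Byte[0]=DA: 2-byte lead, need 1 cont bytes. acc=0x1A
Byte[1]=99: continuation. acc=(acc<<6)|0x19=0x699
Completed: cp=U+0699 (starts at byte 0)
Byte[2]=F0: 4-byte lead, need 3 cont bytes. acc=0x0
Byte[3]=A1: continuation. acc=(acc<<6)|0x21=0x21
Byte[4]=87: continuation. acc=(acc<<6)|0x07=0x847
Byte[5]=84: continuation. acc=(acc<<6)|0x04=0x211C4
Completed: cp=U+211C4 (starts at byte 2)
Byte[6]=E3: 3-byte lead, need 2 cont bytes. acc=0x3
Byte[7]=8C: continuation. acc=(acc<<6)|0x0C=0xCC
Byte[8]=8A: continuation. acc=(acc<<6)|0x0A=0x330A
Completed: cp=U+330A (starts at byte 6)
Byte[9]=E5: 3-byte lead, need 2 cont bytes. acc=0x5
Byte[10]=9D: continuation. acc=(acc<<6)|0x1D=0x15D
Byte[11]=8A: continuation. acc=(acc<<6)|0x0A=0x574A
Completed: cp=U+574A (starts at byte 9)
Byte[12]=4D: 1-byte ASCII. cp=U+004D
Byte[13]=E5: 3-byte lead, need 2 cont bytes. acc=0x5
Byte[14]=85: continuation. acc=(acc<<6)|0x05=0x145
Byte[15]=BE: continuation. acc=(acc<<6)|0x3E=0x517E
Completed: cp=U+517E (starts at byte 13)

Answer: 0 2 6 9 12 13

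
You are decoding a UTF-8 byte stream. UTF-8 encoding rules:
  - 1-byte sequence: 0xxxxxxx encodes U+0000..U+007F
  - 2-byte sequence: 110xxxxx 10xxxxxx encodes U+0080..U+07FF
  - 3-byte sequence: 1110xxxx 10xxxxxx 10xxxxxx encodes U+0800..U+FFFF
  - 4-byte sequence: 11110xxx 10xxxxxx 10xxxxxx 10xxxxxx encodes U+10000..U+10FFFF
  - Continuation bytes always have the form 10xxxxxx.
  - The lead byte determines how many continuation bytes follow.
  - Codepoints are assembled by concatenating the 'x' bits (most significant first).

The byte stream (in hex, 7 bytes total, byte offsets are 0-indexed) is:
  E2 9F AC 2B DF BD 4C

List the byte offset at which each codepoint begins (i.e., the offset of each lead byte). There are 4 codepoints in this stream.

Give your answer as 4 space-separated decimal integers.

Byte[0]=E2: 3-byte lead, need 2 cont bytes. acc=0x2
Byte[1]=9F: continuation. acc=(acc<<6)|0x1F=0x9F
Byte[2]=AC: continuation. acc=(acc<<6)|0x2C=0x27EC
Completed: cp=U+27EC (starts at byte 0)
Byte[3]=2B: 1-byte ASCII. cp=U+002B
Byte[4]=DF: 2-byte lead, need 1 cont bytes. acc=0x1F
Byte[5]=BD: continuation. acc=(acc<<6)|0x3D=0x7FD
Completed: cp=U+07FD (starts at byte 4)
Byte[6]=4C: 1-byte ASCII. cp=U+004C

Answer: 0 3 4 6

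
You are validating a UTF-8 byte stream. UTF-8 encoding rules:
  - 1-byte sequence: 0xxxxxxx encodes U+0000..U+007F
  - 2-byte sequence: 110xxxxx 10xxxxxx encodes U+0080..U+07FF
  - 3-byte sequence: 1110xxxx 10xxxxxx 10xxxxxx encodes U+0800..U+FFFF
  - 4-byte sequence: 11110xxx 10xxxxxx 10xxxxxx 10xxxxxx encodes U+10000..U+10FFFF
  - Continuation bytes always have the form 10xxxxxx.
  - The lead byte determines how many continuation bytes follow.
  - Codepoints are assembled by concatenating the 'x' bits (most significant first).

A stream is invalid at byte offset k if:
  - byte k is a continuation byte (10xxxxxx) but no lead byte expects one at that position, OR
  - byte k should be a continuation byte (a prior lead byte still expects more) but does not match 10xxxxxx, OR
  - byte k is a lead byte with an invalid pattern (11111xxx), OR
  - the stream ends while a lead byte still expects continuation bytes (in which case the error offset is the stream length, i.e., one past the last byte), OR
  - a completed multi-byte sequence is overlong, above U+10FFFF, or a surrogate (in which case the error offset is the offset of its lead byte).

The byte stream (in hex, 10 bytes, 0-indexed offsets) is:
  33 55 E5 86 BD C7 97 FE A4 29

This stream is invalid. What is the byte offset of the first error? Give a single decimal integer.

Answer: 7

Derivation:
Byte[0]=33: 1-byte ASCII. cp=U+0033
Byte[1]=55: 1-byte ASCII. cp=U+0055
Byte[2]=E5: 3-byte lead, need 2 cont bytes. acc=0x5
Byte[3]=86: continuation. acc=(acc<<6)|0x06=0x146
Byte[4]=BD: continuation. acc=(acc<<6)|0x3D=0x51BD
Completed: cp=U+51BD (starts at byte 2)
Byte[5]=C7: 2-byte lead, need 1 cont bytes. acc=0x7
Byte[6]=97: continuation. acc=(acc<<6)|0x17=0x1D7
Completed: cp=U+01D7 (starts at byte 5)
Byte[7]=FE: INVALID lead byte (not 0xxx/110x/1110/11110)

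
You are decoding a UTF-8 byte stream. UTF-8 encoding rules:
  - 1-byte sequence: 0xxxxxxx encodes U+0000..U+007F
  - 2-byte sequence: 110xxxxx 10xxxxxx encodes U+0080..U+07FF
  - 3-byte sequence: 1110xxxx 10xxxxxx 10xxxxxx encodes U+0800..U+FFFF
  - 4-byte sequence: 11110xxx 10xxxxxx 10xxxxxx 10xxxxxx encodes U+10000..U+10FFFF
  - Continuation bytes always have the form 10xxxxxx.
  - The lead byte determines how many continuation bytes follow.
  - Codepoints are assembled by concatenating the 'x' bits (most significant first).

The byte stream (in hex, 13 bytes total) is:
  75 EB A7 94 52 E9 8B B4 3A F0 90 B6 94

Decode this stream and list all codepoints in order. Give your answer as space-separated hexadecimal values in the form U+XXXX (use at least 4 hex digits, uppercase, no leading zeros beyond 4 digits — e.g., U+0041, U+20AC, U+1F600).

Answer: U+0075 U+B9D4 U+0052 U+92F4 U+003A U+10D94

Derivation:
Byte[0]=75: 1-byte ASCII. cp=U+0075
Byte[1]=EB: 3-byte lead, need 2 cont bytes. acc=0xB
Byte[2]=A7: continuation. acc=(acc<<6)|0x27=0x2E7
Byte[3]=94: continuation. acc=(acc<<6)|0x14=0xB9D4
Completed: cp=U+B9D4 (starts at byte 1)
Byte[4]=52: 1-byte ASCII. cp=U+0052
Byte[5]=E9: 3-byte lead, need 2 cont bytes. acc=0x9
Byte[6]=8B: continuation. acc=(acc<<6)|0x0B=0x24B
Byte[7]=B4: continuation. acc=(acc<<6)|0x34=0x92F4
Completed: cp=U+92F4 (starts at byte 5)
Byte[8]=3A: 1-byte ASCII. cp=U+003A
Byte[9]=F0: 4-byte lead, need 3 cont bytes. acc=0x0
Byte[10]=90: continuation. acc=(acc<<6)|0x10=0x10
Byte[11]=B6: continuation. acc=(acc<<6)|0x36=0x436
Byte[12]=94: continuation. acc=(acc<<6)|0x14=0x10D94
Completed: cp=U+10D94 (starts at byte 9)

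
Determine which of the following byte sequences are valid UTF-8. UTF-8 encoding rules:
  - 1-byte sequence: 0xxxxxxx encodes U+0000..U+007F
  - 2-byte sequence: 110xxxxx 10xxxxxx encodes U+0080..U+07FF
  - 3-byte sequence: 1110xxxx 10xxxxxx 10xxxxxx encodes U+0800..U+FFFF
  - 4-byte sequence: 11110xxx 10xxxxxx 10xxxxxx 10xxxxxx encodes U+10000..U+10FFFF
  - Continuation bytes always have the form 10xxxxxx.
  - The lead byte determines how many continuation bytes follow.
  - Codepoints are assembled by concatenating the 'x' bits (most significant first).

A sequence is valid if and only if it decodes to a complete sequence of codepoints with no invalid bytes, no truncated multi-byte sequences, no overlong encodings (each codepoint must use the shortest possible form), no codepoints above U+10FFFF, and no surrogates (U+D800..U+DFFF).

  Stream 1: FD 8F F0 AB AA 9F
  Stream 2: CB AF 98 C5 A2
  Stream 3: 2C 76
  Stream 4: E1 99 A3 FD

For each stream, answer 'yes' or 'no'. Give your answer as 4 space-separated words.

Answer: no no yes no

Derivation:
Stream 1: error at byte offset 0. INVALID
Stream 2: error at byte offset 2. INVALID
Stream 3: decodes cleanly. VALID
Stream 4: error at byte offset 3. INVALID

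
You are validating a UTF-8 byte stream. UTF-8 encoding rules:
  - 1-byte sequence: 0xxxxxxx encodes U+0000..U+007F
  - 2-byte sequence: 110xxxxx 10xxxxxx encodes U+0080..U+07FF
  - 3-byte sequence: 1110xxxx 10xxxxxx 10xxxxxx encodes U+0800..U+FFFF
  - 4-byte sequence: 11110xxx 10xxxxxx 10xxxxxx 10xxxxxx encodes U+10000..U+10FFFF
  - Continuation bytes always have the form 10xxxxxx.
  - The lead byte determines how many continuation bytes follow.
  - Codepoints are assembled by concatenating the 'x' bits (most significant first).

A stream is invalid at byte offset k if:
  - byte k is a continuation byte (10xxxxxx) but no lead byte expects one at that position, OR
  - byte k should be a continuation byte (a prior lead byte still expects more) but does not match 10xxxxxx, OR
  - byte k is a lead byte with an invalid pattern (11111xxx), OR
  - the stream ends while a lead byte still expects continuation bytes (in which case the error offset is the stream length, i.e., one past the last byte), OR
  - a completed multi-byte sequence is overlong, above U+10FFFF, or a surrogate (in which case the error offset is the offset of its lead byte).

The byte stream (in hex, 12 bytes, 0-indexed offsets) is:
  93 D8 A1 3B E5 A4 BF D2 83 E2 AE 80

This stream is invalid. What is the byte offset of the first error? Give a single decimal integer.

Answer: 0

Derivation:
Byte[0]=93: INVALID lead byte (not 0xxx/110x/1110/11110)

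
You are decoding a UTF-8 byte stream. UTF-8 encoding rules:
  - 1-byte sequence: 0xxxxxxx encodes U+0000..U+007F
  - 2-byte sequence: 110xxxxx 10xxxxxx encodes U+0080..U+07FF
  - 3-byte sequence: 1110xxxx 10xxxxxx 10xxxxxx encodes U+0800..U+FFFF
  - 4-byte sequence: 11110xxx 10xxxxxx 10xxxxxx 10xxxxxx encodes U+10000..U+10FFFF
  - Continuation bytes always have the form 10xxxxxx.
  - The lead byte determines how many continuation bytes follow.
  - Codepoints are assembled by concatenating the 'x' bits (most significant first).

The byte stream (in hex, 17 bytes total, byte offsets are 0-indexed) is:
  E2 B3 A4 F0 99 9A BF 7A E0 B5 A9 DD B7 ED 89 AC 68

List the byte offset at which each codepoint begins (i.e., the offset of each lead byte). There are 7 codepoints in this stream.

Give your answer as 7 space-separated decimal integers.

Byte[0]=E2: 3-byte lead, need 2 cont bytes. acc=0x2
Byte[1]=B3: continuation. acc=(acc<<6)|0x33=0xB3
Byte[2]=A4: continuation. acc=(acc<<6)|0x24=0x2CE4
Completed: cp=U+2CE4 (starts at byte 0)
Byte[3]=F0: 4-byte lead, need 3 cont bytes. acc=0x0
Byte[4]=99: continuation. acc=(acc<<6)|0x19=0x19
Byte[5]=9A: continuation. acc=(acc<<6)|0x1A=0x65A
Byte[6]=BF: continuation. acc=(acc<<6)|0x3F=0x196BF
Completed: cp=U+196BF (starts at byte 3)
Byte[7]=7A: 1-byte ASCII. cp=U+007A
Byte[8]=E0: 3-byte lead, need 2 cont bytes. acc=0x0
Byte[9]=B5: continuation. acc=(acc<<6)|0x35=0x35
Byte[10]=A9: continuation. acc=(acc<<6)|0x29=0xD69
Completed: cp=U+0D69 (starts at byte 8)
Byte[11]=DD: 2-byte lead, need 1 cont bytes. acc=0x1D
Byte[12]=B7: continuation. acc=(acc<<6)|0x37=0x777
Completed: cp=U+0777 (starts at byte 11)
Byte[13]=ED: 3-byte lead, need 2 cont bytes. acc=0xD
Byte[14]=89: continuation. acc=(acc<<6)|0x09=0x349
Byte[15]=AC: continuation. acc=(acc<<6)|0x2C=0xD26C
Completed: cp=U+D26C (starts at byte 13)
Byte[16]=68: 1-byte ASCII. cp=U+0068

Answer: 0 3 7 8 11 13 16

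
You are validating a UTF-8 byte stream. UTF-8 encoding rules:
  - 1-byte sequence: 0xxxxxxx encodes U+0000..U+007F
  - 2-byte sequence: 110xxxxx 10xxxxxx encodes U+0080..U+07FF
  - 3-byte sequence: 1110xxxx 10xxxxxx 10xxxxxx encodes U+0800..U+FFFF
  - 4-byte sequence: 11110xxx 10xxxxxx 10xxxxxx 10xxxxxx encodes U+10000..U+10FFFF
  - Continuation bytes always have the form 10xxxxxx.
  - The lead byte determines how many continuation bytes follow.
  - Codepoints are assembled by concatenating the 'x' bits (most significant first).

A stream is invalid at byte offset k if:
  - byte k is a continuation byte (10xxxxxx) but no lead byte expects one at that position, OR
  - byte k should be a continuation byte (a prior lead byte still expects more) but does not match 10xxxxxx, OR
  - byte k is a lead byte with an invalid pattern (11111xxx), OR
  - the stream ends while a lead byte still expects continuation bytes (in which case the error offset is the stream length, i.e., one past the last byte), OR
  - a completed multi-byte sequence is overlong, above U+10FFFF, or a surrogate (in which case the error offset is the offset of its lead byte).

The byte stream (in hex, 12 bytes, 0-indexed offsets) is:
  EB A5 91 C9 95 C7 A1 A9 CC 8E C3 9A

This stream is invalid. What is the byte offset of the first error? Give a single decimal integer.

Answer: 7

Derivation:
Byte[0]=EB: 3-byte lead, need 2 cont bytes. acc=0xB
Byte[1]=A5: continuation. acc=(acc<<6)|0x25=0x2E5
Byte[2]=91: continuation. acc=(acc<<6)|0x11=0xB951
Completed: cp=U+B951 (starts at byte 0)
Byte[3]=C9: 2-byte lead, need 1 cont bytes. acc=0x9
Byte[4]=95: continuation. acc=(acc<<6)|0x15=0x255
Completed: cp=U+0255 (starts at byte 3)
Byte[5]=C7: 2-byte lead, need 1 cont bytes. acc=0x7
Byte[6]=A1: continuation. acc=(acc<<6)|0x21=0x1E1
Completed: cp=U+01E1 (starts at byte 5)
Byte[7]=A9: INVALID lead byte (not 0xxx/110x/1110/11110)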